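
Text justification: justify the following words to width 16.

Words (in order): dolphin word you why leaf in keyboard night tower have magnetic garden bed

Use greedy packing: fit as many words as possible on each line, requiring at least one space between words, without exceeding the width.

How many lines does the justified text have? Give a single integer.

Line 1: ['dolphin', 'word', 'you'] (min_width=16, slack=0)
Line 2: ['why', 'leaf', 'in'] (min_width=11, slack=5)
Line 3: ['keyboard', 'night'] (min_width=14, slack=2)
Line 4: ['tower', 'have'] (min_width=10, slack=6)
Line 5: ['magnetic', 'garden'] (min_width=15, slack=1)
Line 6: ['bed'] (min_width=3, slack=13)
Total lines: 6

Answer: 6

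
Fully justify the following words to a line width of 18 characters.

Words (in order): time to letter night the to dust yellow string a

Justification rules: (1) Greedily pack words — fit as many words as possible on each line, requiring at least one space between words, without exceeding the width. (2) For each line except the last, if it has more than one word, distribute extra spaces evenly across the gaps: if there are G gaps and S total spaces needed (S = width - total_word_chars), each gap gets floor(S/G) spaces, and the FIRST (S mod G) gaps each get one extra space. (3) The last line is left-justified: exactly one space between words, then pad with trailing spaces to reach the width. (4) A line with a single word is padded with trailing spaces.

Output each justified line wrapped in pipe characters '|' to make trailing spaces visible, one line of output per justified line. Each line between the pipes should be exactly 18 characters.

Answer: |time   to   letter|
|night  the to dust|
|yellow string a   |

Derivation:
Line 1: ['time', 'to', 'letter'] (min_width=14, slack=4)
Line 2: ['night', 'the', 'to', 'dust'] (min_width=17, slack=1)
Line 3: ['yellow', 'string', 'a'] (min_width=15, slack=3)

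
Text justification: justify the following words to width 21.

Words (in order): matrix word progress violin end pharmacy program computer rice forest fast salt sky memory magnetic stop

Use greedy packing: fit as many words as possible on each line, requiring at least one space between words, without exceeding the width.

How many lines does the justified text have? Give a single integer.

Line 1: ['matrix', 'word', 'progress'] (min_width=20, slack=1)
Line 2: ['violin', 'end', 'pharmacy'] (min_width=19, slack=2)
Line 3: ['program', 'computer', 'rice'] (min_width=21, slack=0)
Line 4: ['forest', 'fast', 'salt', 'sky'] (min_width=20, slack=1)
Line 5: ['memory', 'magnetic', 'stop'] (min_width=20, slack=1)
Total lines: 5

Answer: 5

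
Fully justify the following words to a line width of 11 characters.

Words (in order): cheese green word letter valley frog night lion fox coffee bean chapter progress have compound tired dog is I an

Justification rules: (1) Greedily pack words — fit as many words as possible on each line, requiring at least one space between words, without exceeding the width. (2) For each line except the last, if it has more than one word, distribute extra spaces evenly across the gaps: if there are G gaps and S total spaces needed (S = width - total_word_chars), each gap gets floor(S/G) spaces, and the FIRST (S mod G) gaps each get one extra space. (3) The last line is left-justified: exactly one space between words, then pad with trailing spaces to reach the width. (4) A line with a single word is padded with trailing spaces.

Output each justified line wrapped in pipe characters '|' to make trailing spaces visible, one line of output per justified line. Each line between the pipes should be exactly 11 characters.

Answer: |cheese     |
|green  word|
|letter     |
|valley frog|
|night  lion|
|fox  coffee|
|bean       |
|chapter    |
|progress   |
|have       |
|compound   |
|tired   dog|
|is I an    |

Derivation:
Line 1: ['cheese'] (min_width=6, slack=5)
Line 2: ['green', 'word'] (min_width=10, slack=1)
Line 3: ['letter'] (min_width=6, slack=5)
Line 4: ['valley', 'frog'] (min_width=11, slack=0)
Line 5: ['night', 'lion'] (min_width=10, slack=1)
Line 6: ['fox', 'coffee'] (min_width=10, slack=1)
Line 7: ['bean'] (min_width=4, slack=7)
Line 8: ['chapter'] (min_width=7, slack=4)
Line 9: ['progress'] (min_width=8, slack=3)
Line 10: ['have'] (min_width=4, slack=7)
Line 11: ['compound'] (min_width=8, slack=3)
Line 12: ['tired', 'dog'] (min_width=9, slack=2)
Line 13: ['is', 'I', 'an'] (min_width=7, slack=4)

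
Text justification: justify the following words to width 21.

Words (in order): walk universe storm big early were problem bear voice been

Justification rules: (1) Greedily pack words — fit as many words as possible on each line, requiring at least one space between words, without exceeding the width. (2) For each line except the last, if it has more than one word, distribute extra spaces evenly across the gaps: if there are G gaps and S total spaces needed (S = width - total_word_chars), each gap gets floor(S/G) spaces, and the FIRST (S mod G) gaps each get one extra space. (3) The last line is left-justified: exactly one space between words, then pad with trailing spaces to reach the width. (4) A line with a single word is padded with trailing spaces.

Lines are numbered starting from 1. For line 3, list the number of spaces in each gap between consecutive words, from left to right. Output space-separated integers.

Line 1: ['walk', 'universe', 'storm'] (min_width=19, slack=2)
Line 2: ['big', 'early', 'were'] (min_width=14, slack=7)
Line 3: ['problem', 'bear', 'voice'] (min_width=18, slack=3)
Line 4: ['been'] (min_width=4, slack=17)

Answer: 3 2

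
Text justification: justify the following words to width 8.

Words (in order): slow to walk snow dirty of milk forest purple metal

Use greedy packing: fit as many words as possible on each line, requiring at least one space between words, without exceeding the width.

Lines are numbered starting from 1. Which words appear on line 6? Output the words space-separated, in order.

Line 1: ['slow', 'to'] (min_width=7, slack=1)
Line 2: ['walk'] (min_width=4, slack=4)
Line 3: ['snow'] (min_width=4, slack=4)
Line 4: ['dirty', 'of'] (min_width=8, slack=0)
Line 5: ['milk'] (min_width=4, slack=4)
Line 6: ['forest'] (min_width=6, slack=2)
Line 7: ['purple'] (min_width=6, slack=2)
Line 8: ['metal'] (min_width=5, slack=3)

Answer: forest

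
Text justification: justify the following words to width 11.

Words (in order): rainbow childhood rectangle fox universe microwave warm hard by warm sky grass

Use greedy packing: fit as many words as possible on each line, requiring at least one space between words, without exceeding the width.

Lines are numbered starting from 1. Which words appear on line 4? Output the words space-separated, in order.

Line 1: ['rainbow'] (min_width=7, slack=4)
Line 2: ['childhood'] (min_width=9, slack=2)
Line 3: ['rectangle'] (min_width=9, slack=2)
Line 4: ['fox'] (min_width=3, slack=8)
Line 5: ['universe'] (min_width=8, slack=3)
Line 6: ['microwave'] (min_width=9, slack=2)
Line 7: ['warm', 'hard'] (min_width=9, slack=2)
Line 8: ['by', 'warm', 'sky'] (min_width=11, slack=0)
Line 9: ['grass'] (min_width=5, slack=6)

Answer: fox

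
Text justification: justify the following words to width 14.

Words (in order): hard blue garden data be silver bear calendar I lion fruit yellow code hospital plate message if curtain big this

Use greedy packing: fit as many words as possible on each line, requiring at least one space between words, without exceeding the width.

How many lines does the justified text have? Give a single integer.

Answer: 10

Derivation:
Line 1: ['hard', 'blue'] (min_width=9, slack=5)
Line 2: ['garden', 'data', 'be'] (min_width=14, slack=0)
Line 3: ['silver', 'bear'] (min_width=11, slack=3)
Line 4: ['calendar', 'I'] (min_width=10, slack=4)
Line 5: ['lion', 'fruit'] (min_width=10, slack=4)
Line 6: ['yellow', 'code'] (min_width=11, slack=3)
Line 7: ['hospital', 'plate'] (min_width=14, slack=0)
Line 8: ['message', 'if'] (min_width=10, slack=4)
Line 9: ['curtain', 'big'] (min_width=11, slack=3)
Line 10: ['this'] (min_width=4, slack=10)
Total lines: 10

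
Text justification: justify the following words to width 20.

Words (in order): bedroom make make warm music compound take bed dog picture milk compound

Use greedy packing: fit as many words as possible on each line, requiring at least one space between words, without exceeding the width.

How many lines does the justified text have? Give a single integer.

Answer: 4

Derivation:
Line 1: ['bedroom', 'make', 'make'] (min_width=17, slack=3)
Line 2: ['warm', 'music', 'compound'] (min_width=19, slack=1)
Line 3: ['take', 'bed', 'dog', 'picture'] (min_width=20, slack=0)
Line 4: ['milk', 'compound'] (min_width=13, slack=7)
Total lines: 4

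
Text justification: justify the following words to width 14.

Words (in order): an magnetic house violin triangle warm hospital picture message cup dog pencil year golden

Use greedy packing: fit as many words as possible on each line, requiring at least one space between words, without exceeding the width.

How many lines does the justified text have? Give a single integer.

Line 1: ['an', 'magnetic'] (min_width=11, slack=3)
Line 2: ['house', 'violin'] (min_width=12, slack=2)
Line 3: ['triangle', 'warm'] (min_width=13, slack=1)
Line 4: ['hospital'] (min_width=8, slack=6)
Line 5: ['picture'] (min_width=7, slack=7)
Line 6: ['message', 'cup'] (min_width=11, slack=3)
Line 7: ['dog', 'pencil'] (min_width=10, slack=4)
Line 8: ['year', 'golden'] (min_width=11, slack=3)
Total lines: 8

Answer: 8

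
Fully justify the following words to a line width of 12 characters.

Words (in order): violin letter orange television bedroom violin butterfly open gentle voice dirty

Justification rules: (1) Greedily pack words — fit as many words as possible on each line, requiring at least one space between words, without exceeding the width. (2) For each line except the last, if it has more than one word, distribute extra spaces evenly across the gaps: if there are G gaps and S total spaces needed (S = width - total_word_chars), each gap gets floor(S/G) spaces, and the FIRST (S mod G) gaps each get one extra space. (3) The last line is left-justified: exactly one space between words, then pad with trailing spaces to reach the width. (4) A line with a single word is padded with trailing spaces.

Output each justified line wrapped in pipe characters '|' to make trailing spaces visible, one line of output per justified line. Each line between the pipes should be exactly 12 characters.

Answer: |violin      |
|letter      |
|orange      |
|television  |
|bedroom     |
|violin      |
|butterfly   |
|open  gentle|
|voice dirty |

Derivation:
Line 1: ['violin'] (min_width=6, slack=6)
Line 2: ['letter'] (min_width=6, slack=6)
Line 3: ['orange'] (min_width=6, slack=6)
Line 4: ['television'] (min_width=10, slack=2)
Line 5: ['bedroom'] (min_width=7, slack=5)
Line 6: ['violin'] (min_width=6, slack=6)
Line 7: ['butterfly'] (min_width=9, slack=3)
Line 8: ['open', 'gentle'] (min_width=11, slack=1)
Line 9: ['voice', 'dirty'] (min_width=11, slack=1)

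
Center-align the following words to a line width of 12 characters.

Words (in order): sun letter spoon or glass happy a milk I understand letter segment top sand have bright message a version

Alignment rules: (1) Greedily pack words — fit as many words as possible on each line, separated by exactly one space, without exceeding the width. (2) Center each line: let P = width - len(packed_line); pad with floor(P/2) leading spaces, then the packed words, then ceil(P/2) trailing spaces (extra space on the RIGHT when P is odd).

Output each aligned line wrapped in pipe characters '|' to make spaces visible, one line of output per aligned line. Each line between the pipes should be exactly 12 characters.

Line 1: ['sun', 'letter'] (min_width=10, slack=2)
Line 2: ['spoon', 'or'] (min_width=8, slack=4)
Line 3: ['glass', 'happy'] (min_width=11, slack=1)
Line 4: ['a', 'milk', 'I'] (min_width=8, slack=4)
Line 5: ['understand'] (min_width=10, slack=2)
Line 6: ['letter'] (min_width=6, slack=6)
Line 7: ['segment', 'top'] (min_width=11, slack=1)
Line 8: ['sand', 'have'] (min_width=9, slack=3)
Line 9: ['bright'] (min_width=6, slack=6)
Line 10: ['message', 'a'] (min_width=9, slack=3)
Line 11: ['version'] (min_width=7, slack=5)

Answer: | sun letter |
|  spoon or  |
|glass happy |
|  a milk I  |
| understand |
|   letter   |
|segment top |
| sand have  |
|   bright   |
| message a  |
|  version   |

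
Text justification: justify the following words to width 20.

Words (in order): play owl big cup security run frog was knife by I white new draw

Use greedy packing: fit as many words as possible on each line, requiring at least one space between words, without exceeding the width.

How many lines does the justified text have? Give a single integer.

Answer: 4

Derivation:
Line 1: ['play', 'owl', 'big', 'cup'] (min_width=16, slack=4)
Line 2: ['security', 'run', 'frog'] (min_width=17, slack=3)
Line 3: ['was', 'knife', 'by', 'I', 'white'] (min_width=20, slack=0)
Line 4: ['new', 'draw'] (min_width=8, slack=12)
Total lines: 4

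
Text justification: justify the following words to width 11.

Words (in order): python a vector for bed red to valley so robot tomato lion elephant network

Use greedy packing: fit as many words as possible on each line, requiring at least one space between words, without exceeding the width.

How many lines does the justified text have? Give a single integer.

Answer: 8

Derivation:
Line 1: ['python', 'a'] (min_width=8, slack=3)
Line 2: ['vector', 'for'] (min_width=10, slack=1)
Line 3: ['bed', 'red', 'to'] (min_width=10, slack=1)
Line 4: ['valley', 'so'] (min_width=9, slack=2)
Line 5: ['robot'] (min_width=5, slack=6)
Line 6: ['tomato', 'lion'] (min_width=11, slack=0)
Line 7: ['elephant'] (min_width=8, slack=3)
Line 8: ['network'] (min_width=7, slack=4)
Total lines: 8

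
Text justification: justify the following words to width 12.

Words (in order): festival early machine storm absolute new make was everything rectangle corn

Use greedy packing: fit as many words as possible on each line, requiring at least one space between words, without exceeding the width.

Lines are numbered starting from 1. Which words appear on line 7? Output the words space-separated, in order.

Line 1: ['festival'] (min_width=8, slack=4)
Line 2: ['early'] (min_width=5, slack=7)
Line 3: ['machine'] (min_width=7, slack=5)
Line 4: ['storm'] (min_width=5, slack=7)
Line 5: ['absolute', 'new'] (min_width=12, slack=0)
Line 6: ['make', 'was'] (min_width=8, slack=4)
Line 7: ['everything'] (min_width=10, slack=2)
Line 8: ['rectangle'] (min_width=9, slack=3)
Line 9: ['corn'] (min_width=4, slack=8)

Answer: everything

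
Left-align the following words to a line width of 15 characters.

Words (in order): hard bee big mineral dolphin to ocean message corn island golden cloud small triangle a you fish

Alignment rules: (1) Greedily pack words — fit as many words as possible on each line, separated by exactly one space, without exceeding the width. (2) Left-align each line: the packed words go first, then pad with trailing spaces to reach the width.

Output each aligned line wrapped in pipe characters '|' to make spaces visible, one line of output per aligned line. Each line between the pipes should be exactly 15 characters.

Answer: |hard bee big   |
|mineral dolphin|
|to ocean       |
|message corn   |
|island golden  |
|cloud small    |
|triangle a you |
|fish           |

Derivation:
Line 1: ['hard', 'bee', 'big'] (min_width=12, slack=3)
Line 2: ['mineral', 'dolphin'] (min_width=15, slack=0)
Line 3: ['to', 'ocean'] (min_width=8, slack=7)
Line 4: ['message', 'corn'] (min_width=12, slack=3)
Line 5: ['island', 'golden'] (min_width=13, slack=2)
Line 6: ['cloud', 'small'] (min_width=11, slack=4)
Line 7: ['triangle', 'a', 'you'] (min_width=14, slack=1)
Line 8: ['fish'] (min_width=4, slack=11)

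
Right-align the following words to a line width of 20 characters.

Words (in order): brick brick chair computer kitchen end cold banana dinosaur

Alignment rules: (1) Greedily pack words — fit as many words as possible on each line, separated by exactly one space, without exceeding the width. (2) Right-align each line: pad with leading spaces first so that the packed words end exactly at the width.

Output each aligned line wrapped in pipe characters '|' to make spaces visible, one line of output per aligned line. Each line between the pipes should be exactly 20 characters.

Line 1: ['brick', 'brick', 'chair'] (min_width=17, slack=3)
Line 2: ['computer', 'kitchen', 'end'] (min_width=20, slack=0)
Line 3: ['cold', 'banana', 'dinosaur'] (min_width=20, slack=0)

Answer: |   brick brick chair|
|computer kitchen end|
|cold banana dinosaur|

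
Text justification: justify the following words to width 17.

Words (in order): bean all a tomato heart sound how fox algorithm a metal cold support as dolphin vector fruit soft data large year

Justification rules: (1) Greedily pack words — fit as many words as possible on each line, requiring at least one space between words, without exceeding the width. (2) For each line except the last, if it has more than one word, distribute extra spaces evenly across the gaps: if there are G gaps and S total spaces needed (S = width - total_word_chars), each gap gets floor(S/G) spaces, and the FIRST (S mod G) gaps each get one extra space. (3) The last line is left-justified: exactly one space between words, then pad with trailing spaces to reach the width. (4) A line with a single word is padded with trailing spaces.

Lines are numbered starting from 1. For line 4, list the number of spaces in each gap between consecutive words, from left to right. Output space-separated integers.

Line 1: ['bean', 'all', 'a', 'tomato'] (min_width=17, slack=0)
Line 2: ['heart', 'sound', 'how'] (min_width=15, slack=2)
Line 3: ['fox', 'algorithm', 'a'] (min_width=15, slack=2)
Line 4: ['metal', 'cold'] (min_width=10, slack=7)
Line 5: ['support', 'as'] (min_width=10, slack=7)
Line 6: ['dolphin', 'vector'] (min_width=14, slack=3)
Line 7: ['fruit', 'soft', 'data'] (min_width=15, slack=2)
Line 8: ['large', 'year'] (min_width=10, slack=7)

Answer: 8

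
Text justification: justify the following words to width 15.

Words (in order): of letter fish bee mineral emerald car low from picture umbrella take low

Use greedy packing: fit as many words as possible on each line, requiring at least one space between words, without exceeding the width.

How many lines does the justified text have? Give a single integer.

Answer: 6

Derivation:
Line 1: ['of', 'letter', 'fish'] (min_width=14, slack=1)
Line 2: ['bee', 'mineral'] (min_width=11, slack=4)
Line 3: ['emerald', 'car', 'low'] (min_width=15, slack=0)
Line 4: ['from', 'picture'] (min_width=12, slack=3)
Line 5: ['umbrella', 'take'] (min_width=13, slack=2)
Line 6: ['low'] (min_width=3, slack=12)
Total lines: 6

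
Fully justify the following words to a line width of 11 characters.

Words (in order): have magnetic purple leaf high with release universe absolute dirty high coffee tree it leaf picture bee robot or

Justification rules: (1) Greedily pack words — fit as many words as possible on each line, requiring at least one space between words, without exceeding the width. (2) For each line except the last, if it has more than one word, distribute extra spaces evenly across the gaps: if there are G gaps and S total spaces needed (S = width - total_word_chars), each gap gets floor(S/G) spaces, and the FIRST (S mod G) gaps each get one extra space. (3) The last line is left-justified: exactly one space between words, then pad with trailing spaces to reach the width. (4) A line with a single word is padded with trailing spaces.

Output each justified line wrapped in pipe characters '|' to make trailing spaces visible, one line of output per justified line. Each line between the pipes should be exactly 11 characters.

Line 1: ['have'] (min_width=4, slack=7)
Line 2: ['magnetic'] (min_width=8, slack=3)
Line 3: ['purple', 'leaf'] (min_width=11, slack=0)
Line 4: ['high', 'with'] (min_width=9, slack=2)
Line 5: ['release'] (min_width=7, slack=4)
Line 6: ['universe'] (min_width=8, slack=3)
Line 7: ['absolute'] (min_width=8, slack=3)
Line 8: ['dirty', 'high'] (min_width=10, slack=1)
Line 9: ['coffee', 'tree'] (min_width=11, slack=0)
Line 10: ['it', 'leaf'] (min_width=7, slack=4)
Line 11: ['picture', 'bee'] (min_width=11, slack=0)
Line 12: ['robot', 'or'] (min_width=8, slack=3)

Answer: |have       |
|magnetic   |
|purple leaf|
|high   with|
|release    |
|universe   |
|absolute   |
|dirty  high|
|coffee tree|
|it     leaf|
|picture bee|
|robot or   |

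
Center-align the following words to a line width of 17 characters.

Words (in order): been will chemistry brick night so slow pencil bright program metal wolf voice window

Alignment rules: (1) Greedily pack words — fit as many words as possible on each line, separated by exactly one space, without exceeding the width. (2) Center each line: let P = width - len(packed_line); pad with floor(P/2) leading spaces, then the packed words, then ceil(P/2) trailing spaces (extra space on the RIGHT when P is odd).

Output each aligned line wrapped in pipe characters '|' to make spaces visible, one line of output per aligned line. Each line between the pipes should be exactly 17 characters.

Line 1: ['been', 'will'] (min_width=9, slack=8)
Line 2: ['chemistry', 'brick'] (min_width=15, slack=2)
Line 3: ['night', 'so', 'slow'] (min_width=13, slack=4)
Line 4: ['pencil', 'bright'] (min_width=13, slack=4)
Line 5: ['program', 'metal'] (min_width=13, slack=4)
Line 6: ['wolf', 'voice', 'window'] (min_width=17, slack=0)

Answer: |    been will    |
| chemistry brick |
|  night so slow  |
|  pencil bright  |
|  program metal  |
|wolf voice window|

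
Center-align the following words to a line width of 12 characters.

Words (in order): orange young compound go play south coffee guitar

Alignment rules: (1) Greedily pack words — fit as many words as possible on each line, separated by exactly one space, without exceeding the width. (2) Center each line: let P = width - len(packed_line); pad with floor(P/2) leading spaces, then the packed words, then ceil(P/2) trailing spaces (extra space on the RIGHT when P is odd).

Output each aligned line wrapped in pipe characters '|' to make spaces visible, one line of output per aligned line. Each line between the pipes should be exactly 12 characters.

Answer: |orange young|
|compound go |
| play south |
|   coffee   |
|   guitar   |

Derivation:
Line 1: ['orange', 'young'] (min_width=12, slack=0)
Line 2: ['compound', 'go'] (min_width=11, slack=1)
Line 3: ['play', 'south'] (min_width=10, slack=2)
Line 4: ['coffee'] (min_width=6, slack=6)
Line 5: ['guitar'] (min_width=6, slack=6)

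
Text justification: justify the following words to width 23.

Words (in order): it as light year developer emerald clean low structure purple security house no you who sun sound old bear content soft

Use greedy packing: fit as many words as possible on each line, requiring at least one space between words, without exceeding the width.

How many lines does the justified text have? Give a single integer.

Answer: 6

Derivation:
Line 1: ['it', 'as', 'light', 'year'] (min_width=16, slack=7)
Line 2: ['developer', 'emerald', 'clean'] (min_width=23, slack=0)
Line 3: ['low', 'structure', 'purple'] (min_width=20, slack=3)
Line 4: ['security', 'house', 'no', 'you'] (min_width=21, slack=2)
Line 5: ['who', 'sun', 'sound', 'old', 'bear'] (min_width=22, slack=1)
Line 6: ['content', 'soft'] (min_width=12, slack=11)
Total lines: 6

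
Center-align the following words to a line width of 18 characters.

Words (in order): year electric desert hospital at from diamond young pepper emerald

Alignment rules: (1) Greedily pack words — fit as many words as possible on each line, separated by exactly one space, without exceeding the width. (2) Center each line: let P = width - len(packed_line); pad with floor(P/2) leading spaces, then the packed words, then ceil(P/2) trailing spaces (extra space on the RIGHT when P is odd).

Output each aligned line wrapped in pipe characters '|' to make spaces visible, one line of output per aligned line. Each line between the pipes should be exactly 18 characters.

Line 1: ['year', 'electric'] (min_width=13, slack=5)
Line 2: ['desert', 'hospital', 'at'] (min_width=18, slack=0)
Line 3: ['from', 'diamond', 'young'] (min_width=18, slack=0)
Line 4: ['pepper', 'emerald'] (min_width=14, slack=4)

Answer: |  year electric   |
|desert hospital at|
|from diamond young|
|  pepper emerald  |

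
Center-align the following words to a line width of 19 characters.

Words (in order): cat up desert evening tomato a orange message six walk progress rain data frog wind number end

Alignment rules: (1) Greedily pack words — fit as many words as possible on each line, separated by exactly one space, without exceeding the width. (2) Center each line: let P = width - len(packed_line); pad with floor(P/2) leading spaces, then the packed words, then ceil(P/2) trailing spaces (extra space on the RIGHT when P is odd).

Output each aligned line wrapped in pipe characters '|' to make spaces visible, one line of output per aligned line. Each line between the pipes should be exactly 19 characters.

Line 1: ['cat', 'up', 'desert'] (min_width=13, slack=6)
Line 2: ['evening', 'tomato', 'a'] (min_width=16, slack=3)
Line 3: ['orange', 'message', 'six'] (min_width=18, slack=1)
Line 4: ['walk', 'progress', 'rain'] (min_width=18, slack=1)
Line 5: ['data', 'frog', 'wind'] (min_width=14, slack=5)
Line 6: ['number', 'end'] (min_width=10, slack=9)

Answer: |   cat up desert   |
| evening tomato a  |
|orange message six |
|walk progress rain |
|  data frog wind   |
|    number end     |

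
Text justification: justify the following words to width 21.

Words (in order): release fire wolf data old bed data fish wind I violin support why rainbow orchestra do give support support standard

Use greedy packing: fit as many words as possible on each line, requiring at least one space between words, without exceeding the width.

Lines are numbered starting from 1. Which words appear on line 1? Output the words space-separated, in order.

Line 1: ['release', 'fire', 'wolf'] (min_width=17, slack=4)
Line 2: ['data', 'old', 'bed', 'data'] (min_width=17, slack=4)
Line 3: ['fish', 'wind', 'I', 'violin'] (min_width=18, slack=3)
Line 4: ['support', 'why', 'rainbow'] (min_width=19, slack=2)
Line 5: ['orchestra', 'do', 'give'] (min_width=17, slack=4)
Line 6: ['support', 'support'] (min_width=15, slack=6)
Line 7: ['standard'] (min_width=8, slack=13)

Answer: release fire wolf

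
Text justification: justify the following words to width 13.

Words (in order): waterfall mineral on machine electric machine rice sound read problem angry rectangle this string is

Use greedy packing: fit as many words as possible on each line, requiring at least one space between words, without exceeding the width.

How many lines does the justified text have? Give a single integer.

Answer: 10

Derivation:
Line 1: ['waterfall'] (min_width=9, slack=4)
Line 2: ['mineral', 'on'] (min_width=10, slack=3)
Line 3: ['machine'] (min_width=7, slack=6)
Line 4: ['electric'] (min_width=8, slack=5)
Line 5: ['machine', 'rice'] (min_width=12, slack=1)
Line 6: ['sound', 'read'] (min_width=10, slack=3)
Line 7: ['problem', 'angry'] (min_width=13, slack=0)
Line 8: ['rectangle'] (min_width=9, slack=4)
Line 9: ['this', 'string'] (min_width=11, slack=2)
Line 10: ['is'] (min_width=2, slack=11)
Total lines: 10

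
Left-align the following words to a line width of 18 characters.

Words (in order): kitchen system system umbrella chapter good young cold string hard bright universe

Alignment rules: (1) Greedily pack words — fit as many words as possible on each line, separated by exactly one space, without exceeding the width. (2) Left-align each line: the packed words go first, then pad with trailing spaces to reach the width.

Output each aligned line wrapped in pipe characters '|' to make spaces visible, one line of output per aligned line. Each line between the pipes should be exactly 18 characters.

Line 1: ['kitchen', 'system'] (min_width=14, slack=4)
Line 2: ['system', 'umbrella'] (min_width=15, slack=3)
Line 3: ['chapter', 'good', 'young'] (min_width=18, slack=0)
Line 4: ['cold', 'string', 'hard'] (min_width=16, slack=2)
Line 5: ['bright', 'universe'] (min_width=15, slack=3)

Answer: |kitchen system    |
|system umbrella   |
|chapter good young|
|cold string hard  |
|bright universe   |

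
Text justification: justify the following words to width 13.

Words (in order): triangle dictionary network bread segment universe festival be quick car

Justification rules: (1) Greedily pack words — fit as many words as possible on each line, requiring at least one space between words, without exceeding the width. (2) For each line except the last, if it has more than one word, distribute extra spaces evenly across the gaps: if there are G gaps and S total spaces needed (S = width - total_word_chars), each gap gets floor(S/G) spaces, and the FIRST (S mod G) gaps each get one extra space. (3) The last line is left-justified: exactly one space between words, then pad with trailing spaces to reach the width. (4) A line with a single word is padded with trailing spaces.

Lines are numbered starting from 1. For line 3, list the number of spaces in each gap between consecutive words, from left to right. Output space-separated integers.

Answer: 1

Derivation:
Line 1: ['triangle'] (min_width=8, slack=5)
Line 2: ['dictionary'] (min_width=10, slack=3)
Line 3: ['network', 'bread'] (min_width=13, slack=0)
Line 4: ['segment'] (min_width=7, slack=6)
Line 5: ['universe'] (min_width=8, slack=5)
Line 6: ['festival', 'be'] (min_width=11, slack=2)
Line 7: ['quick', 'car'] (min_width=9, slack=4)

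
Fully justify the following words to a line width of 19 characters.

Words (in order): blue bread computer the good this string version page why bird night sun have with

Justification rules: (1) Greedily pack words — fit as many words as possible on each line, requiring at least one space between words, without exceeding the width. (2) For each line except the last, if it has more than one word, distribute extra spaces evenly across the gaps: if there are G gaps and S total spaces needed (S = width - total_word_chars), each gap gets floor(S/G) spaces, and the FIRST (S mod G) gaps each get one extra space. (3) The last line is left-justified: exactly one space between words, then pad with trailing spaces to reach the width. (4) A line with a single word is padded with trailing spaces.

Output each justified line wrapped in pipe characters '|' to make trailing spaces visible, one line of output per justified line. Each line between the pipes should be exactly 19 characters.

Answer: |blue bread computer|
|the    good    this|
|string version page|
|why  bird night sun|
|have with          |

Derivation:
Line 1: ['blue', 'bread', 'computer'] (min_width=19, slack=0)
Line 2: ['the', 'good', 'this'] (min_width=13, slack=6)
Line 3: ['string', 'version', 'page'] (min_width=19, slack=0)
Line 4: ['why', 'bird', 'night', 'sun'] (min_width=18, slack=1)
Line 5: ['have', 'with'] (min_width=9, slack=10)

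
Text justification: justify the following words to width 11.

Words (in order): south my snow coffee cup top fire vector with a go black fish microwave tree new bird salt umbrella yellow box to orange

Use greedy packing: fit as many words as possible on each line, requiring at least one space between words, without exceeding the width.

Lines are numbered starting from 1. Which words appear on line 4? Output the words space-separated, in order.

Line 1: ['south', 'my'] (min_width=8, slack=3)
Line 2: ['snow', 'coffee'] (min_width=11, slack=0)
Line 3: ['cup', 'top'] (min_width=7, slack=4)
Line 4: ['fire', 'vector'] (min_width=11, slack=0)
Line 5: ['with', 'a', 'go'] (min_width=9, slack=2)
Line 6: ['black', 'fish'] (min_width=10, slack=1)
Line 7: ['microwave'] (min_width=9, slack=2)
Line 8: ['tree', 'new'] (min_width=8, slack=3)
Line 9: ['bird', 'salt'] (min_width=9, slack=2)
Line 10: ['umbrella'] (min_width=8, slack=3)
Line 11: ['yellow', 'box'] (min_width=10, slack=1)
Line 12: ['to', 'orange'] (min_width=9, slack=2)

Answer: fire vector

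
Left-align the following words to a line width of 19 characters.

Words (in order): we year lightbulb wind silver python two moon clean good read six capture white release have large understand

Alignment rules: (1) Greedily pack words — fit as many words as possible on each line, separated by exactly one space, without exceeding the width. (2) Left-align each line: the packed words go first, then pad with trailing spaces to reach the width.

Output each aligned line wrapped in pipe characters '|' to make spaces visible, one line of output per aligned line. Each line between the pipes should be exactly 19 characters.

Line 1: ['we', 'year', 'lightbulb'] (min_width=17, slack=2)
Line 2: ['wind', 'silver', 'python'] (min_width=18, slack=1)
Line 3: ['two', 'moon', 'clean', 'good'] (min_width=19, slack=0)
Line 4: ['read', 'six', 'capture'] (min_width=16, slack=3)
Line 5: ['white', 'release', 'have'] (min_width=18, slack=1)
Line 6: ['large', 'understand'] (min_width=16, slack=3)

Answer: |we year lightbulb  |
|wind silver python |
|two moon clean good|
|read six capture   |
|white release have |
|large understand   |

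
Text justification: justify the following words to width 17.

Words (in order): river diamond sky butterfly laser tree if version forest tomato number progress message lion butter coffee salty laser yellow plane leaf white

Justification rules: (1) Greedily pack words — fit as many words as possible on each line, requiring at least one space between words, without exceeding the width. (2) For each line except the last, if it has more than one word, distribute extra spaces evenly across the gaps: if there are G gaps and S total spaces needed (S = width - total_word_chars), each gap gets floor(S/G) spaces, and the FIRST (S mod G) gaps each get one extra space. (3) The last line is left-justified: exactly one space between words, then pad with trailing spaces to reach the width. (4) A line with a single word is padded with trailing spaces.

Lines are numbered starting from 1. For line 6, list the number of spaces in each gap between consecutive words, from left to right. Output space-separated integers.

Answer: 6

Derivation:
Line 1: ['river', 'diamond', 'sky'] (min_width=17, slack=0)
Line 2: ['butterfly', 'laser'] (min_width=15, slack=2)
Line 3: ['tree', 'if', 'version'] (min_width=15, slack=2)
Line 4: ['forest', 'tomato'] (min_width=13, slack=4)
Line 5: ['number', 'progress'] (min_width=15, slack=2)
Line 6: ['message', 'lion'] (min_width=12, slack=5)
Line 7: ['butter', 'coffee'] (min_width=13, slack=4)
Line 8: ['salty', 'laser'] (min_width=11, slack=6)
Line 9: ['yellow', 'plane', 'leaf'] (min_width=17, slack=0)
Line 10: ['white'] (min_width=5, slack=12)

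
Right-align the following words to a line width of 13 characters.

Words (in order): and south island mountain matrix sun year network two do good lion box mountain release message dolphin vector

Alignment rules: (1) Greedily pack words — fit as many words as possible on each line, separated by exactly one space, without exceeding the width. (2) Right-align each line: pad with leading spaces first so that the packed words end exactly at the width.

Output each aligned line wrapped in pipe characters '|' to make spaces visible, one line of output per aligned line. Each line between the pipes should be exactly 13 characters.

Answer: |    and south|
|       island|
|     mountain|
|   matrix sun|
| year network|
|  two do good|
|     lion box|
|     mountain|
|      release|
|      message|
|      dolphin|
|       vector|

Derivation:
Line 1: ['and', 'south'] (min_width=9, slack=4)
Line 2: ['island'] (min_width=6, slack=7)
Line 3: ['mountain'] (min_width=8, slack=5)
Line 4: ['matrix', 'sun'] (min_width=10, slack=3)
Line 5: ['year', 'network'] (min_width=12, slack=1)
Line 6: ['two', 'do', 'good'] (min_width=11, slack=2)
Line 7: ['lion', 'box'] (min_width=8, slack=5)
Line 8: ['mountain'] (min_width=8, slack=5)
Line 9: ['release'] (min_width=7, slack=6)
Line 10: ['message'] (min_width=7, slack=6)
Line 11: ['dolphin'] (min_width=7, slack=6)
Line 12: ['vector'] (min_width=6, slack=7)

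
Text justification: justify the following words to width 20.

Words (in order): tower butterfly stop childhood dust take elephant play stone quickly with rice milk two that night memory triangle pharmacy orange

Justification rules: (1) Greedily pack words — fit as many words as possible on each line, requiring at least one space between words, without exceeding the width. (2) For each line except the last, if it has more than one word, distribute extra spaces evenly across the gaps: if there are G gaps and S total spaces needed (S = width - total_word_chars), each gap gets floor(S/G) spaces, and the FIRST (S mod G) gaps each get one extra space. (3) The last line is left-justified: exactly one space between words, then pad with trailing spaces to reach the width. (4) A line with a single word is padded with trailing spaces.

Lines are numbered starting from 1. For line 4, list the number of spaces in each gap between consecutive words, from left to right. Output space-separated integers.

Answer: 3 2

Derivation:
Line 1: ['tower', 'butterfly', 'stop'] (min_width=20, slack=0)
Line 2: ['childhood', 'dust', 'take'] (min_width=19, slack=1)
Line 3: ['elephant', 'play', 'stone'] (min_width=19, slack=1)
Line 4: ['quickly', 'with', 'rice'] (min_width=17, slack=3)
Line 5: ['milk', 'two', 'that', 'night'] (min_width=19, slack=1)
Line 6: ['memory', 'triangle'] (min_width=15, slack=5)
Line 7: ['pharmacy', 'orange'] (min_width=15, slack=5)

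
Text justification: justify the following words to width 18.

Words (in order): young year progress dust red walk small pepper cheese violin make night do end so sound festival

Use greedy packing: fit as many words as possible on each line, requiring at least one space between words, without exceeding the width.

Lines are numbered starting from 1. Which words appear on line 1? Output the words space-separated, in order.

Answer: young year

Derivation:
Line 1: ['young', 'year'] (min_width=10, slack=8)
Line 2: ['progress', 'dust', 'red'] (min_width=17, slack=1)
Line 3: ['walk', 'small', 'pepper'] (min_width=17, slack=1)
Line 4: ['cheese', 'violin', 'make'] (min_width=18, slack=0)
Line 5: ['night', 'do', 'end', 'so'] (min_width=15, slack=3)
Line 6: ['sound', 'festival'] (min_width=14, slack=4)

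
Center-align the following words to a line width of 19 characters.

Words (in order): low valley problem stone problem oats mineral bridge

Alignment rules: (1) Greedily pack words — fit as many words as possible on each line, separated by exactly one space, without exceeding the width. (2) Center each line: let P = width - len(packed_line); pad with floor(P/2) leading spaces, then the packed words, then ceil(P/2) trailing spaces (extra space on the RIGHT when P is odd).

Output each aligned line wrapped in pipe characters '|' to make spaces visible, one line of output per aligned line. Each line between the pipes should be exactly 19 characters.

Answer: |low valley problem |
|stone problem oats |
|  mineral bridge   |

Derivation:
Line 1: ['low', 'valley', 'problem'] (min_width=18, slack=1)
Line 2: ['stone', 'problem', 'oats'] (min_width=18, slack=1)
Line 3: ['mineral', 'bridge'] (min_width=14, slack=5)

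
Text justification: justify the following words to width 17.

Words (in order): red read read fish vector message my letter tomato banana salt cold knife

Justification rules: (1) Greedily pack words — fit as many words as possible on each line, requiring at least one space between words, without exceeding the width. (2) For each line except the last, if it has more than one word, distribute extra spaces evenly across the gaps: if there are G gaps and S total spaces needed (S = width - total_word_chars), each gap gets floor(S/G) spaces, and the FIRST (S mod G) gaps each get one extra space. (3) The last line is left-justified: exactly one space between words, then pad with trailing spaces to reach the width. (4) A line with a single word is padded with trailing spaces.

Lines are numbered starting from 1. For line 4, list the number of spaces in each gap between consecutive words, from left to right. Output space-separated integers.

Answer: 5

Derivation:
Line 1: ['red', 'read', 'read'] (min_width=13, slack=4)
Line 2: ['fish', 'vector'] (min_width=11, slack=6)
Line 3: ['message', 'my', 'letter'] (min_width=17, slack=0)
Line 4: ['tomato', 'banana'] (min_width=13, slack=4)
Line 5: ['salt', 'cold', 'knife'] (min_width=15, slack=2)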